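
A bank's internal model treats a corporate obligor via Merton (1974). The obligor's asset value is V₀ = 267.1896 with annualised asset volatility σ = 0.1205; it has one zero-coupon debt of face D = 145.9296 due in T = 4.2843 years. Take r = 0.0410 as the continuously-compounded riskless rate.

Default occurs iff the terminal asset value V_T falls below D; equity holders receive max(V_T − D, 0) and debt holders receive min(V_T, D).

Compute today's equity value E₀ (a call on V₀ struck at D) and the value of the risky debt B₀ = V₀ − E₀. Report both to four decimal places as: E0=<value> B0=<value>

d₁ = [ln(V₀/D) + (r + σ²/2)T] / (σ√T)
   = [ln(267.1896/145.9296) + (0.0410 + 0.5·0.1205²)·4.2843] / (0.1205·√4.2843)
   = [0.604834 + 0.206761] / 0.249418 = 3.253962
d₂ = d₁ − σ√T = 3.253962 − 0.249418 = 3.004544
N(d₁) = 0.999431,  N(d₂) = 0.998670,  e^(−rT) = 0.838906
E₀ = V₀·N(d₁) − D·e^(−rT)·N(d₂)
   = 267.1896·0.999431 − 145.9296·0.838906·0.998670 = 144.779111
B₀ = V₀ − E₀ = 267.1896 − 144.779111 = 122.410489

E0=144.7791 B0=122.4105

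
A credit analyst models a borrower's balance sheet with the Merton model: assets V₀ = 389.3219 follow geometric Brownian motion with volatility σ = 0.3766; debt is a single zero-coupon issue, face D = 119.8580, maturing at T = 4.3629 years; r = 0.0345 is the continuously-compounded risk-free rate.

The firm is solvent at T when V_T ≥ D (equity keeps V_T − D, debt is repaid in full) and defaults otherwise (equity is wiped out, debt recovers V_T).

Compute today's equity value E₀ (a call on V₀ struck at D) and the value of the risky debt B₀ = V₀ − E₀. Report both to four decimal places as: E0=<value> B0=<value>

E0=289.0067 B0=100.3152

d₁ = [ln(V₀/D) + (r + σ²/2)T] / (σ√T)
   = [ln(389.3219/119.8580) + (0.0345 + 0.5·0.3766²)·4.3629] / (0.3766·√4.3629)
   = [1.178099 + 0.459910] / 0.786625 = 2.082324
d₂ = d₁ − σ√T = 2.082324 − 0.786625 = 1.295698
N(d₁) = 0.981344,  N(d₂) = 0.902460,  e^(−rT) = 0.860260
E₀ = V₀·N(d₁) − D·e^(−rT)·N(d₂)
   = 389.3219·0.981344 − 119.8580·0.860260·0.902460 = 289.006665
B₀ = V₀ − E₀ = 389.3219 − 289.006665 = 100.315235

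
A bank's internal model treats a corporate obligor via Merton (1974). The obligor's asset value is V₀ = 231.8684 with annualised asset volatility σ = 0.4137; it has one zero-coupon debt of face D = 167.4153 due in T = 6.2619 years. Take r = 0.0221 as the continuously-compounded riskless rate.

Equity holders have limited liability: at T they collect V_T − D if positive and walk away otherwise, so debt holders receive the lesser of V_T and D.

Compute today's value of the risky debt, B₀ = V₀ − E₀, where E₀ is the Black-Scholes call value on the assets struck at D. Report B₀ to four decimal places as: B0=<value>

B0=107.5932

d₁ = [ln(V₀/D) + (r + σ²/2)T] / (σ√T)
   = [ln(231.8684/167.4153) + (0.0221 + 0.5·0.4137²)·6.2619] / (0.4137·√6.2619)
   = [0.325692 + 0.674243] / 1.035234 = 0.965903
d₂ = d₁ − σ√T = 0.965903 − 1.035234 = -0.069332
N(d₁) = 0.832954,  N(d₂) = 0.472363,  e^(−rT) = 0.870761
E₀ = V₀·N(d₁) − D·e^(−rT)·N(d₂)
   = 231.8684·0.832954 − 167.4153·0.870761·0.472363 = 124.275171
B₀ = V₀ − E₀ = 231.8684 − 124.275171 = 107.593229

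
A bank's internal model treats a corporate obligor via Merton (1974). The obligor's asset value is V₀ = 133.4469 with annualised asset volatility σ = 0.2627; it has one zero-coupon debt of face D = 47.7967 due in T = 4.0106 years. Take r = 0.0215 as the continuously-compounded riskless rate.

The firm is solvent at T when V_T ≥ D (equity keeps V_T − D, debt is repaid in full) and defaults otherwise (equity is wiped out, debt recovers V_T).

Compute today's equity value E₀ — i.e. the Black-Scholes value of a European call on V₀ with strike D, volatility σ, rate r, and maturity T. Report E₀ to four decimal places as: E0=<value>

E0=89.8415

d₁ = [ln(V₀/D) + (r + σ²/2)T] / (σ√T)
   = [ln(133.4469/47.7967) + (0.0215 + 0.5·0.2627²)·4.0106] / (0.2627·√4.0106)
   = [1.026747 + 0.224616] / 0.526096 = 2.378585
d₂ = d₁ − σ√T = 2.378585 − 0.526096 = 1.852489
N(d₁) = 0.991310,  N(d₂) = 0.968022,  e^(−rT) = 0.917385
E₀ = V₀·N(d₁) − D·e^(−rT)·N(d₂)
   = 133.4469·0.991310 − 47.7967·0.917385·0.968022 = 89.841478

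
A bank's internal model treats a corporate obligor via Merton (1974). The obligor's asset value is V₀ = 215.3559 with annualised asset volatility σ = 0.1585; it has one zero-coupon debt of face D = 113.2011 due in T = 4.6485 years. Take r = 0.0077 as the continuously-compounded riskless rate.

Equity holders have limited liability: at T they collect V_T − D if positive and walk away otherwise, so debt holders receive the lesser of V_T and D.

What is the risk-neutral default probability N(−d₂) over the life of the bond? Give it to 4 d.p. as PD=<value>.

PD=0.0347

d₁ = [ln(V₀/D) + (r + σ²/2)T] / (σ√T)
   = [ln(215.3559/113.2011) + (0.0077 + 0.5·0.1585²)·4.6485] / (0.1585·√4.6485)
   = [0.643126 + 0.094184] / 0.341732 = 2.157568
d₂ = d₁ − σ√T = 2.157568 − 0.341732 = 1.815836
risk-neutral PD = N(−d₂) = N(-1.815836) = 0.034698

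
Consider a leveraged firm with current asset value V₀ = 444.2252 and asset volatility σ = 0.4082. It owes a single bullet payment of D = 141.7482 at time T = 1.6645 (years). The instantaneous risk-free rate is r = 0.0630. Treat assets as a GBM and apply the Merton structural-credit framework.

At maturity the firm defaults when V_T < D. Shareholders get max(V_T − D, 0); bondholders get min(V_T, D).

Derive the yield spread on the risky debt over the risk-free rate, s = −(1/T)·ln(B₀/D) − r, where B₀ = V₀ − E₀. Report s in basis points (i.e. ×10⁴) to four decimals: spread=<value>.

spread=17.1987

d₁ = [ln(V₀/D) + (r + σ²/2)T] / (σ√T)
   = [ln(444.2252/141.7482) + (0.0630 + 0.5·0.4082²)·1.6645] / (0.4082·√1.6645)
   = [1.142279 + 0.243539] / 0.526641 = 2.631428
d₂ = d₁ − σ√T = 2.631428 − 0.526641 = 2.104786
N(d₁) = 0.995749,  N(d₂) = 0.982345,  e^(−rT) = 0.900447
E₀ = V₀·N(d₁) − D·e^(−rT)·N(d₂)
   = 444.2252·0.995749 − 141.7482·0.900447·0.982345 = 316.953264
B₀ = V₀ − E₀ = 444.2252 − 316.953264 = 127.271936
spread = −(1/T)·ln(B₀/D) − r = −(1/1.6645)·ln(127.271936/141.7482) − 0.0630 = 0.00171987
in basis points: 0.00171987 × 10⁴ = 17.1987 bp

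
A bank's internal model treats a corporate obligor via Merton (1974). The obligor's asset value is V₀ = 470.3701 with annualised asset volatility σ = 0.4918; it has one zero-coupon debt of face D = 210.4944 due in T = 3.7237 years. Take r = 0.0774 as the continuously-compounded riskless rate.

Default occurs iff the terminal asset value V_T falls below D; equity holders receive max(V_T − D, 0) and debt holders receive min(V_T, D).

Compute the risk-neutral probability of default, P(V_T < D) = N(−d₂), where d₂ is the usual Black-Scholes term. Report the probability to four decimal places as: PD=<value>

d₁ = [ln(V₀/D) + (r + σ²/2)T] / (σ√T)
   = [ln(470.3701/210.4944) + (0.0774 + 0.5·0.4918²)·3.7237] / (0.4918·√3.7237)
   = [0.804061 + 0.738535] / 0.949021 = 1.625460
d₂ = d₁ − σ√T = 1.625460 − 0.949021 = 0.676439
risk-neutral PD = N(−d₂) = N(-0.676439) = 0.249381

PD=0.2494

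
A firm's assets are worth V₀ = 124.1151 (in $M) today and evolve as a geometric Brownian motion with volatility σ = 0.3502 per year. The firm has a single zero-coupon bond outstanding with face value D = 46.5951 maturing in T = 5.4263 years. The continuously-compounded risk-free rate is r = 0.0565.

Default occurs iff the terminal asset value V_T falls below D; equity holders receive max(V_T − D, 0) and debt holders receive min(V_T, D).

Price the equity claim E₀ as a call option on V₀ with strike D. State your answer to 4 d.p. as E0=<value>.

d₁ = [ln(V₀/D) + (r + σ²/2)T] / (σ√T)
   = [ln(124.1151/46.5951) + (0.0565 + 0.5·0.3502²)·5.4263] / (0.3502·√5.4263)
   = [0.979714 + 0.639327] / 0.815771 = 1.984677
d₂ = d₁ − σ√T = 1.984677 − 0.815771 = 1.168906
N(d₁) = 0.976410,  N(d₂) = 0.878779,  e^(−rT) = 0.735955
E₀ = V₀·N(d₁) − D·e^(−rT)·N(d₂)
   = 124.1151·0.976410 − 46.5951·0.735955·0.878779 = 91.052178

E0=91.0522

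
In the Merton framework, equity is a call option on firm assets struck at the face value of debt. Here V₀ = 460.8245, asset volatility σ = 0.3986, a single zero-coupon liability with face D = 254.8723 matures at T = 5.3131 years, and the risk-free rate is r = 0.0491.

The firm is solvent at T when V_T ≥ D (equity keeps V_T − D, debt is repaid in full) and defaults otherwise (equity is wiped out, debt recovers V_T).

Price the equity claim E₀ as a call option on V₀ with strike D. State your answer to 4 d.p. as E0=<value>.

E0=289.1513

d₁ = [ln(V₀/D) + (r + σ²/2)T] / (σ√T)
   = [ln(460.8245/254.8723) + (0.0491 + 0.5·0.3986²)·5.3131] / (0.3986·√5.3131)
   = [0.592255 + 0.682951] / 0.918779 = 1.387934
d₂ = d₁ − σ√T = 1.387934 − 0.918779 = 0.469155
N(d₁) = 0.917422,  N(d₂) = 0.680521,  e^(−rT) = 0.770379
E₀ = V₀·N(d₁) − D·e^(−rT)·N(d₂)
   = 460.8245·0.917422 − 254.8723·0.770379·0.680521 = 289.151340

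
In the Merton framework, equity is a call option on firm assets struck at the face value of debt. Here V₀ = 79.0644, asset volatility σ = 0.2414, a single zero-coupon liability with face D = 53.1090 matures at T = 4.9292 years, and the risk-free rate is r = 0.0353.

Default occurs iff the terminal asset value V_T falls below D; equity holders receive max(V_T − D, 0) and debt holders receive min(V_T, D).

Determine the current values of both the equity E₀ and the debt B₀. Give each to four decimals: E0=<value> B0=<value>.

E0=36.7140 B0=42.3504

d₁ = [ln(V₀/D) + (r + σ²/2)T] / (σ√T)
   = [ln(79.0644/53.1090) + (0.0353 + 0.5·0.2414²)·4.9292] / (0.2414·√4.9292)
   = [0.397916 + 0.317623] / 0.535951 = 1.335082
d₂ = d₁ − σ√T = 1.335082 − 0.535951 = 0.799130
N(d₁) = 0.909075,  N(d₂) = 0.787893,  e^(−rT) = 0.840296
E₀ = V₀·N(d₁) − D·e^(−rT)·N(d₂)
   = 79.0644·0.909075 − 53.1090·0.840296·0.787893 = 36.713973
B₀ = V₀ − E₀ = 79.0644 − 36.713973 = 42.350427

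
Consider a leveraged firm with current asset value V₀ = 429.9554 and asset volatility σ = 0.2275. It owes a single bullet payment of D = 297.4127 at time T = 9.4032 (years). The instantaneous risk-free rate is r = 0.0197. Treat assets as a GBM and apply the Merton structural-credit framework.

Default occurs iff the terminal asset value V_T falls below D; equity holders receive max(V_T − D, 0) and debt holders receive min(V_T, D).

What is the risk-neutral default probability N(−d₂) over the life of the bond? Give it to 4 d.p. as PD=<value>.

PD=0.3281

d₁ = [ln(V₀/D) + (r + σ²/2)T] / (σ√T)
   = [ln(429.9554/297.4127) + (0.0197 + 0.5·0.2275²)·9.4032] / (0.2275·√9.4032)
   = [0.368561 + 0.428580] / 0.697621 = 1.142657
d₂ = d₁ − σ√T = 1.142657 − 0.697621 = 0.445037
risk-neutral PD = N(−d₂) = N(-0.445037) = 0.328147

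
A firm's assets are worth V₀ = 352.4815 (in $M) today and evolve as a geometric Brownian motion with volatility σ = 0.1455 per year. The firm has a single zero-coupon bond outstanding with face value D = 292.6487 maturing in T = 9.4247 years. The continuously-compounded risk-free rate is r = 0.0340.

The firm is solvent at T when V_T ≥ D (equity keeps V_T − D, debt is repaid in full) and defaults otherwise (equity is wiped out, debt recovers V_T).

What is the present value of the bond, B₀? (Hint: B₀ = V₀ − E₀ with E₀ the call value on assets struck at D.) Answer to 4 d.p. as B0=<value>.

d₁ = [ln(V₀/D) + (r + σ²/2)T] / (σ√T)
   = [ln(352.4815/292.6487) + (0.0340 + 0.5·0.1455²)·9.4247] / (0.1455·√9.4247)
   = [0.186025 + 0.420201] / 0.446680 = 1.357183
d₂ = d₁ − σ√T = 1.357183 − 0.446680 = 0.910502
N(d₁) = 0.912638,  N(d₂) = 0.818721,  e^(−rT) = 0.725830
E₀ = V₀·N(d₁) − D·e^(−rT)·N(d₂)
   = 352.4815·0.912638 − 292.6487·0.725830·0.818721 = 147.781023
B₀ = V₀ − E₀ = 352.4815 − 147.781023 = 204.700477

B0=204.7005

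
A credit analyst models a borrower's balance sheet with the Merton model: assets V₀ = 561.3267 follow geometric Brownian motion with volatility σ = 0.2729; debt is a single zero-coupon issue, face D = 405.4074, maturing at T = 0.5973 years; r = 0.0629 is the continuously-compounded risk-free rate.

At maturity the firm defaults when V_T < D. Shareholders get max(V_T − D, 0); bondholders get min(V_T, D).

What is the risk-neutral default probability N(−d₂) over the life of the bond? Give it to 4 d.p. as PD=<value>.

d₁ = [ln(V₀/D) + (r + σ²/2)T] / (σ√T)
   = [ln(561.3267/405.4074) + (0.0629 + 0.5·0.2729²)·0.5973] / (0.2729·√0.5973)
   = [0.325411 + 0.059812] / 0.210911 = 1.826467
d₂ = d₁ − σ√T = 1.826467 − 0.210911 = 1.615556
risk-neutral PD = N(−d₂) = N(-1.615556) = 0.053095

PD=0.0531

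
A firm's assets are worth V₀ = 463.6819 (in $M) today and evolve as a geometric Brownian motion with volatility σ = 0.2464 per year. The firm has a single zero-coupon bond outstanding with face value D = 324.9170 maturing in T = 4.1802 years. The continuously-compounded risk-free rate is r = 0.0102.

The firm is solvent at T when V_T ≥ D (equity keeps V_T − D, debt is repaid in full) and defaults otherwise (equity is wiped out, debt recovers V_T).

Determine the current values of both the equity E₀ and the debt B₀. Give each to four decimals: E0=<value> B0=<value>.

E0=175.2908 B0=288.3911

d₁ = [ln(V₀/D) + (r + σ²/2)T] / (σ√T)
   = [ln(463.6819/324.9170) + (0.0102 + 0.5·0.2464²)·4.1802] / (0.2464·√4.1802)
   = [0.355629 + 0.169534] / 0.503778 = 1.042450
d₂ = d₁ − σ√T = 1.042450 − 0.503778 = 0.538672
N(d₁) = 0.851398,  N(d₂) = 0.704943,  e^(−rT) = 0.958258
E₀ = V₀·N(d₁) − D·e^(−rT)·N(d₂)
   = 463.6819·0.851398 − 324.9170·0.958258·0.704943 = 175.290846
B₀ = V₀ − E₀ = 463.6819 − 175.290846 = 288.391054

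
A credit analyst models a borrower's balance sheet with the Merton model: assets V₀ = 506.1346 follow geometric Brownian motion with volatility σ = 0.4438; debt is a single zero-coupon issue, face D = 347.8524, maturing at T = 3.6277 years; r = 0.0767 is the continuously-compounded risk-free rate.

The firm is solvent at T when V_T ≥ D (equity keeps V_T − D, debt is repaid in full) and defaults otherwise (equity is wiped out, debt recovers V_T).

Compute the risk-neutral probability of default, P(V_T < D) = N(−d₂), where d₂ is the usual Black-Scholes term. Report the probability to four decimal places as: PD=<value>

PD=0.3631

d₁ = [ln(V₀/D) + (r + σ²/2)T] / (σ√T)
   = [ln(506.1346/347.8524) + (0.0767 + 0.5·0.4438²)·3.6277] / (0.4438·√3.6277)
   = [0.375024 + 0.635498] / 0.845285 = 1.195481
d₂ = d₁ − σ√T = 1.195481 − 0.845285 = 0.350197
risk-neutral PD = N(−d₂) = N(-0.350197) = 0.363096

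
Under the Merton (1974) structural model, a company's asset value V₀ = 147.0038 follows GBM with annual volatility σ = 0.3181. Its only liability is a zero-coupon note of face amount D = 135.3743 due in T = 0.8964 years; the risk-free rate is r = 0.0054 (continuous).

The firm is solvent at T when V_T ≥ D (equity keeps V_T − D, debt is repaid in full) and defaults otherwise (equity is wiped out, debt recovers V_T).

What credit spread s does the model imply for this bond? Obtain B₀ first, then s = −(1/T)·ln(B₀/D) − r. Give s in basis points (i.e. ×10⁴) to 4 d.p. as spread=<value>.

spread=987.8015

d₁ = [ln(V₀/D) + (r + σ²/2)T] / (σ√T)
   = [ln(147.0038/135.3743) + (0.0054 + 0.5·0.3181²)·0.8964] / (0.3181·√0.8964)
   = [0.082415 + 0.050193] / 0.301172 = 0.440306
d₂ = d₁ − σ√T = 0.440306 − 0.301172 = 0.139134
N(d₁) = 0.670142,  N(d₂) = 0.555328,  e^(−rT) = 0.995171
E₀ = V₀·N(d₁) − D·e^(−rT)·N(d₂)
   = 147.0038·0.670142 − 135.3743·0.995171·0.555328 = 23.699356
B₀ = V₀ − E₀ = 147.0038 − 23.699356 = 123.304444
spread = −(1/T)·ln(B₀/D) − r = −(1/0.8964)·ln(123.304444/135.3743) − 0.0054 = 0.09878015
in basis points: 0.09878015 × 10⁴ = 987.8015 bp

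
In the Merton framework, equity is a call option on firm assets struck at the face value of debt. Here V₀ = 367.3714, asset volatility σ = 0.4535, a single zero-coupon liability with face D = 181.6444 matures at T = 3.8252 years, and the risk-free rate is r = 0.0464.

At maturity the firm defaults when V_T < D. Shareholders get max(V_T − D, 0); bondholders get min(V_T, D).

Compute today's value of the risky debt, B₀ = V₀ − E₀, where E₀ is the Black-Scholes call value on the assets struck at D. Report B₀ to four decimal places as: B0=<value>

B0=135.5039

d₁ = [ln(V₀/D) + (r + σ²/2)T] / (σ√T)
   = [ln(367.3714/181.6444) + (0.0464 + 0.5·0.4535²)·3.8252] / (0.4535·√3.8252)
   = [0.704322 + 0.570839] / 0.886961 = 1.437675
d₂ = d₁ − σ√T = 1.437675 − 0.886961 = 0.550714
N(d₁) = 0.924737,  N(d₂) = 0.709085,  e^(−rT) = 0.837370
E₀ = V₀·N(d₁) − D·e^(−rT)·N(d₂)
   = 367.3714·0.924737 − 181.6444·0.837370·0.709085 = 231.867479
B₀ = V₀ − E₀ = 367.3714 − 231.867479 = 135.503921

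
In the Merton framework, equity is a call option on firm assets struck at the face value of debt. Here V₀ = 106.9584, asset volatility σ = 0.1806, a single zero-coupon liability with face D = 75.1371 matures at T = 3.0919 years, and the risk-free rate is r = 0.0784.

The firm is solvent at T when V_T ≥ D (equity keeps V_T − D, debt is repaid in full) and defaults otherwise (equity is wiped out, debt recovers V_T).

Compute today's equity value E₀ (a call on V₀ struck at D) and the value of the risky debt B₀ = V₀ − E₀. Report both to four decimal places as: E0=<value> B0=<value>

E0=48.2897 B0=58.6687

d₁ = [ln(V₀/D) + (r + σ²/2)T] / (σ√T)
   = [ln(106.9584/75.1371) + (0.0784 + 0.5·0.1806²)·3.0919] / (0.1806·√3.0919)
   = [0.353126 + 0.292828] / 0.317563 = 2.034094
d₂ = d₁ − σ√T = 2.034094 − 0.317563 = 1.716530
N(d₁) = 0.979029,  N(d₂) = 0.956967,  e^(−rT) = 0.784738
E₀ = V₀·N(d₁) − D·e^(−rT)·N(d₂)
   = 106.9584·0.979029 − 75.1371·0.784738·0.956967 = 48.289730
B₀ = V₀ − E₀ = 106.9584 − 48.289730 = 58.668670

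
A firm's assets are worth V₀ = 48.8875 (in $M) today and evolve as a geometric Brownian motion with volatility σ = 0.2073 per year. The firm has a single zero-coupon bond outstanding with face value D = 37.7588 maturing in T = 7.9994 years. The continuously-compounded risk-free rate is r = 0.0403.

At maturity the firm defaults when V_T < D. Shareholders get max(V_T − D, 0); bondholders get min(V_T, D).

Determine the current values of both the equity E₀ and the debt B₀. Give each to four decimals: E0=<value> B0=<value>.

E0=23.3046 B0=25.5829

d₁ = [ln(V₀/D) + (r + σ²/2)T] / (σ√T)
   = [ln(48.8875/37.7588) + (0.0403 + 0.5·0.2073²)·7.9994] / (0.2073·√7.9994)
   = [0.258303 + 0.494256] / 0.586311 = 1.283550
d₂ = d₁ − σ√T = 1.283550 − 0.586311 = 0.697239
N(d₁) = 0.900350,  N(d₂) = 0.757173,  e^(−rT) = 0.724426
E₀ = V₀·N(d₁) − D·e^(−rT)·N(d₂)
   = 48.8875·0.900350 − 37.7588·0.724426·0.757173 = 23.304568
B₀ = V₀ − E₀ = 48.8875 − 23.304568 = 25.582932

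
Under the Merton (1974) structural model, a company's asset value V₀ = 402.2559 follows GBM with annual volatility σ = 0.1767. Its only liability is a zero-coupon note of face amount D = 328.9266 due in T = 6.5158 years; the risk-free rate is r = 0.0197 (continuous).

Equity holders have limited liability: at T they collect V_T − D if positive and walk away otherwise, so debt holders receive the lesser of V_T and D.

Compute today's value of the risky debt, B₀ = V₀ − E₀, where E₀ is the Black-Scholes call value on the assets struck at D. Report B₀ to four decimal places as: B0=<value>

B0=268.7428

d₁ = [ln(V₀/D) + (r + σ²/2)T] / (σ√T)
   = [ln(402.2559/328.9266) + (0.0197 + 0.5·0.1767²)·6.5158] / (0.1767·√6.5158)
   = [0.201254 + 0.230082] / 0.451046 = 0.956303
d₂ = d₁ − σ√T = 0.956303 − 0.451046 = 0.505257
N(d₁) = 0.830540,  N(d₂) = 0.693311,  e^(−rT) = 0.879536
E₀ = V₀·N(d₁) − D·e^(−rT)·N(d₂)
   = 402.2559·0.830540 − 328.9266·0.879536·0.693311 = 133.513078
B₀ = V₀ − E₀ = 402.2559 − 133.513078 = 268.742822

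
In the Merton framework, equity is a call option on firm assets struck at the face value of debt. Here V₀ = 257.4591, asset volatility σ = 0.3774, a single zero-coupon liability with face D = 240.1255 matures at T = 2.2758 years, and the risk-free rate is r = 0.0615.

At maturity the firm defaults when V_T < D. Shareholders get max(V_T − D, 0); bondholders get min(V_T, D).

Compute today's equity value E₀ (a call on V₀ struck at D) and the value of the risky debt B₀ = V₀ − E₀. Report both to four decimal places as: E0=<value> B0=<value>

E0=79.9822 B0=177.4769

d₁ = [ln(V₀/D) + (r + σ²/2)T] / (σ√T)
   = [ln(257.4591/240.1255) + (0.0615 + 0.5·0.3774²)·2.2758] / (0.3774·√2.2758)
   = [0.069699 + 0.302034] / 0.569336 = 0.652923
d₂ = d₁ − σ√T = 0.652923 − 0.569336 = 0.083587
N(d₁) = 0.743097,  N(d₂) = 0.533307,  e^(−rT) = 0.869392
E₀ = V₀·N(d₁) − D·e^(−rT)·N(d₂)
   = 257.4591·0.743097 − 240.1255·0.869392·0.533307 = 79.982192
B₀ = V₀ − E₀ = 257.4591 − 79.982192 = 177.476908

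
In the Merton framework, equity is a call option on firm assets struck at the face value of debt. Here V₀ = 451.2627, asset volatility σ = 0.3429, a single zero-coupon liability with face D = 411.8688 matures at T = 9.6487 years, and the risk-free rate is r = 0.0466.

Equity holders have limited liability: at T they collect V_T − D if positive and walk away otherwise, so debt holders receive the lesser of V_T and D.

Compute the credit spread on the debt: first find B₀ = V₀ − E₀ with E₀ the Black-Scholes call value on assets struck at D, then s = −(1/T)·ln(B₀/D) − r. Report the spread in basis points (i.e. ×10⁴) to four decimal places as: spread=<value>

d₁ = [ln(V₀/D) + (r + σ²/2)T] / (σ√T)
   = [ln(451.2627/411.8688) + (0.0466 + 0.5·0.3429²)·9.6487] / (0.3429·√9.6487)
   = [0.091345 + 1.016878] / 1.065128 = 1.040460
d₂ = d₁ − σ√T = 1.040460 − 1.065128 = -0.024668
N(d₁) = 0.850937,  N(d₂) = 0.490160,  e^(−rT) = 0.637864
E₀ = V₀·N(d₁) − D·e^(−rT)·N(d₂)
   = 451.2627·0.850937 − 411.8688·0.637864·0.490160 = 255.223015
B₀ = V₀ − E₀ = 451.2627 − 255.223015 = 196.039685
spread = −(1/T)·ln(B₀/D) − r = −(1/9.6487)·ln(196.039685/411.8688) − 0.0466 = 0.03034174
in basis points: 0.03034174 × 10⁴ = 303.4174 bp

spread=303.4174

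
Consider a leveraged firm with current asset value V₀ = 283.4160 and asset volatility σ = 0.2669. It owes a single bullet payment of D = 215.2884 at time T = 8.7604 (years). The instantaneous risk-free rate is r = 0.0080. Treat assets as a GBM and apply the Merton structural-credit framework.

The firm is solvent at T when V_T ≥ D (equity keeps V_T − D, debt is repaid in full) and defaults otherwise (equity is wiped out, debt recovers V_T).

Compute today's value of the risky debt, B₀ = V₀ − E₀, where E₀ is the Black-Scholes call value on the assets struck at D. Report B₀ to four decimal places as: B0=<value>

d₁ = [ln(V₀/D) + (r + σ²/2)T] / (σ√T)
   = [ln(283.4160/215.2884) + (0.0080 + 0.5·0.2669²)·8.7604] / (0.2669·√8.7604)
   = [0.274937 + 0.382109] / 0.789970 = 0.831736
d₂ = d₁ − σ√T = 0.831736 − 0.789970 = 0.041766
N(d₁) = 0.797221,  N(d₂) = 0.516658,  e^(−rT) = 0.932316
E₀ = V₀·N(d₁) − D·e^(−rT)·N(d₂)
   = 283.4160·0.797221 − 215.2884·0.932316·0.516658 = 122.243328
B₀ = V₀ − E₀ = 283.4160 − 122.243328 = 161.172672

B0=161.1727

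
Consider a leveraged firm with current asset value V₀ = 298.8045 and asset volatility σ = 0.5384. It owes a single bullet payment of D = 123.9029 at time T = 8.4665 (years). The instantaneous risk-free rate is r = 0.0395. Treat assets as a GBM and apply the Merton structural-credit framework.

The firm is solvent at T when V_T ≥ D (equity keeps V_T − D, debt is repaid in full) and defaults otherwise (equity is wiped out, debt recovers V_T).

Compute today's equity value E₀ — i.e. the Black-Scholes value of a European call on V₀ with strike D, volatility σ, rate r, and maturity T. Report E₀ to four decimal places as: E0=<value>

d₁ = [ln(V₀/D) + (r + σ²/2)T] / (σ√T)
   = [ln(298.8045/123.9029) + (0.0395 + 0.5·0.5384²)·8.4665] / (0.5384·√8.4665)
   = [0.880291 + 1.561538] / 1.566596 = 1.558685
d₂ = d₁ − σ√T = 1.558685 − 1.566596 = -0.007911
N(d₁) = 0.940465,  N(d₂) = 0.496844,  e^(−rT) = 0.715748
E₀ = V₀·N(d₁) − D·e^(−rT)·N(d₂)
   = 298.8045·0.940465 − 123.9029·0.715748·0.496844 = 236.953272

E0=236.9533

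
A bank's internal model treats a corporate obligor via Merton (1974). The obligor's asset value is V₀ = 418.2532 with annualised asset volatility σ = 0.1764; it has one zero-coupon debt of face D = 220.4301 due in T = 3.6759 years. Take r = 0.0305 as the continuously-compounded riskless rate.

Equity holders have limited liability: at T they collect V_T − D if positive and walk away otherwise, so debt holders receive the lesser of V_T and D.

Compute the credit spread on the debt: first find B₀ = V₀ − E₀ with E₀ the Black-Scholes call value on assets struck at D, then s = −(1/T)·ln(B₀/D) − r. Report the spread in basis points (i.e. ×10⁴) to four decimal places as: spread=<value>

d₁ = [ln(V₀/D) + (r + σ²/2)T] / (σ√T)
   = [ln(418.2532/220.4301) + (0.0305 + 0.5·0.1764²)·3.6759] / (0.1764·√3.6759)
   = [0.640506 + 0.169306] / 0.338205 = 2.394441
d₂ = d₁ − σ√T = 2.394441 − 0.338205 = 2.056236
N(d₁) = 0.991677,  N(d₂) = 0.980120,  e^(−rT) = 0.893941
E₀ = V₀·N(d₁) − D·e^(−rT)·N(d₂)
   = 418.2532·0.991677 − 220.4301·0.893941·0.980120 = 221.637891
B₀ = V₀ − E₀ = 418.2532 − 221.637891 = 196.615309
spread = −(1/T)·ln(B₀/D) − r = −(1/3.6759)·ln(196.615309/220.4301) − 0.0305 = 0.00060301
in basis points: 0.00060301 × 10⁴ = 6.0301 bp

spread=6.0301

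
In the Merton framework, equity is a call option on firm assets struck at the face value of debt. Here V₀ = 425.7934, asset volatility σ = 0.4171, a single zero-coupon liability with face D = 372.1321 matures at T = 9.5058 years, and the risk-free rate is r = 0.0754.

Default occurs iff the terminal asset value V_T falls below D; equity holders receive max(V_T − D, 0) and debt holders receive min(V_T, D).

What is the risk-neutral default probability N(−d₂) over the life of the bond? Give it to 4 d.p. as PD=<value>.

PD=0.4924

d₁ = [ln(V₀/D) + (r + σ²/2)T] / (σ√T)
   = [ln(425.7934/372.1321) + (0.0754 + 0.5·0.4171²)·9.5058] / (0.4171·√9.5058)
   = [0.134705 + 1.543611] / 1.285981 = 1.305086
d₂ = d₁ − σ√T = 1.305086 − 1.285981 = 0.019105
risk-neutral PD = N(−d₂) = N(-0.019105) = 0.492379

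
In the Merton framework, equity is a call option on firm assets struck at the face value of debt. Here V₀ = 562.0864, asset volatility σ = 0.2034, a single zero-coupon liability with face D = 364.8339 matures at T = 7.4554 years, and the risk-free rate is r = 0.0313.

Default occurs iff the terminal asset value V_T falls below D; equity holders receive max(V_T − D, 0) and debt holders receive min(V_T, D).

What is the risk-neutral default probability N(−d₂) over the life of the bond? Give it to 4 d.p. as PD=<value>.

d₁ = [ln(V₀/D) + (r + σ²/2)T] / (σ√T)
   = [ln(562.0864/364.8339) + (0.0313 + 0.5·0.2034²)·7.4554] / (0.2034·√7.4554)
   = [0.432213 + 0.387575] / 0.555375 = 1.476098
d₂ = d₁ − σ√T = 1.476098 − 0.555375 = 0.920723
risk-neutral PD = N(−d₂) = N(-0.920723) = 0.178598

PD=0.1786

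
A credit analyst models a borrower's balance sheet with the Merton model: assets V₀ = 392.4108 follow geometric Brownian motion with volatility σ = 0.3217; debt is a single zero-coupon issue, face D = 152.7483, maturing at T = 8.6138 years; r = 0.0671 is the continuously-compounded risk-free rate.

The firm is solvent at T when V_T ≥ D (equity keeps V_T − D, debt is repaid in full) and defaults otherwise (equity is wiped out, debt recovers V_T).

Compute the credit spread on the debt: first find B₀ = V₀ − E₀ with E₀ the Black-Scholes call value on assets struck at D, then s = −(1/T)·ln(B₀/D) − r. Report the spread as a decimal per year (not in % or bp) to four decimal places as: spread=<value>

d₁ = [ln(V₀/D) + (r + σ²/2)T] / (σ√T)
   = [ln(392.4108/152.7483) + (0.0671 + 0.5·0.3217²)·8.6138] / (0.3217·√8.6138)
   = [0.943518 + 1.023711] / 0.944166 = 2.083562
d₂ = d₁ − σ√T = 2.083562 − 0.944166 = 1.139396
N(d₁) = 0.981400,  N(d₂) = 0.872731,  e^(−rT) = 0.561027
E₀ = V₀·N(d₁) − D·e^(−rT)·N(d₂)
   = 392.4108·0.981400 − 152.7483·0.561027·0.872731 = 310.322452
B₀ = V₀ − E₀ = 392.4108 − 310.322452 = 82.088348
spread = −(1/T)·ln(B₀/D) − r = −(1/8.6138)·ln(82.088348/152.7483) − 0.0671 = 0.00499308

spread=0.0050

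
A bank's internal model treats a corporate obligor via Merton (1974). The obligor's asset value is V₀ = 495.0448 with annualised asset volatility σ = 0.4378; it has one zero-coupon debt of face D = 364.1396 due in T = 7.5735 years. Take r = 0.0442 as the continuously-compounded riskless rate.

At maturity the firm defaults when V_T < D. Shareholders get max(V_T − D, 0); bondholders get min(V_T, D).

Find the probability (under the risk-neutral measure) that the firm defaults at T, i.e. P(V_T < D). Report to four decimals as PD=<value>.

d₁ = [ln(V₀/D) + (r + σ²/2)T] / (σ√T)
   = [ln(495.0448/364.1396) + (0.0442 + 0.5·0.4378²)·7.5735] / (0.4378·√7.5735)
   = [0.307111 + 1.060551] / 1.204825 = 1.135153
d₂ = d₁ − σ√T = 1.135153 − 1.204825 = -0.069672
risk-neutral PD = N(−d₂) = N(0.069672) = 0.527773

PD=0.5278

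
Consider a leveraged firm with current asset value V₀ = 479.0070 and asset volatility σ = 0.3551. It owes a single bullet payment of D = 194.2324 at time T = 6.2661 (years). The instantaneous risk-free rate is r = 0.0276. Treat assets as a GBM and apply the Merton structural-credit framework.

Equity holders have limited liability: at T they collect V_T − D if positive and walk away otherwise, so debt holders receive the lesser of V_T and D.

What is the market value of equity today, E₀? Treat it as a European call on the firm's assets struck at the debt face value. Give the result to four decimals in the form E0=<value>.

d₁ = [ln(V₀/D) + (r + σ²/2)T] / (σ√T)
   = [ln(479.0070/194.2324) + (0.0276 + 0.5·0.3551²)·6.2661] / (0.3551·√6.2661)
   = [0.902660 + 0.568009] / 0.888893 = 1.654496
d₂ = d₁ − σ√T = 1.654496 − 0.888893 = 0.765603
N(d₁) = 0.950987,  N(d₂) = 0.778044,  e^(−rT) = 0.841184
E₀ = V₀·N(d₁) − D·e^(−rT)·N(d₂)
   = 479.0070·0.950987 − 194.2324·0.841184·0.778044 = 328.408347

E0=328.4083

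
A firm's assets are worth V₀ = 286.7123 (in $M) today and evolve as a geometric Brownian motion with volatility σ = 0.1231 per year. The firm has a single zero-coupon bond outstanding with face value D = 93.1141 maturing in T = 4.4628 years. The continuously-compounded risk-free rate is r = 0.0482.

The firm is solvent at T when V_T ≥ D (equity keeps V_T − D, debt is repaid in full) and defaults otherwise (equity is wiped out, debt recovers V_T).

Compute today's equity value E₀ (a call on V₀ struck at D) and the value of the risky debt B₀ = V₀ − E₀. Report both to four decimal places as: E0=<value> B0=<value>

E0=211.6200 B0=75.0923

d₁ = [ln(V₀/D) + (r + σ²/2)T] / (σ√T)
   = [ln(286.7123/93.1141) + (0.0482 + 0.5·0.1231²)·4.4628] / (0.1231·√4.4628)
   = [1.124654 + 0.248921] / 0.260053 = 5.281903
d₂ = d₁ − σ√T = 5.281903 − 0.260053 = 5.021850
N(d₁) = 1.000000,  N(d₂) = 1.000000,  e^(−rT) = 0.806455
E₀ = V₀·N(d₁) − D·e^(−rT)·N(d₂)
   = 286.7123·1.000000 − 93.1141·0.806455·1.000000 = 211.619953
B₀ = V₀ − E₀ = 286.7123 − 211.619953 = 75.092347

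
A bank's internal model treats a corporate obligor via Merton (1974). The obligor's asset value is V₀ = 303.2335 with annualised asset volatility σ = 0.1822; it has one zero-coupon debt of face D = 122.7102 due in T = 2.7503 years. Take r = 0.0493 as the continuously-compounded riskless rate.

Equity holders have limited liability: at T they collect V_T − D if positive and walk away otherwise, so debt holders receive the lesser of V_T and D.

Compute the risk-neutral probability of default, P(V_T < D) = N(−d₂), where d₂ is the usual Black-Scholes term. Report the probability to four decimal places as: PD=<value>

d₁ = [ln(V₀/D) + (r + σ²/2)T] / (σ√T)
   = [ln(303.2335/122.7102) + (0.0493 + 0.5·0.1822²)·2.7503] / (0.1822·√2.7503)
   = [0.904678 + 0.181240] / 0.302161 = 3.593839
d₂ = d₁ − σ√T = 3.593839 − 0.302161 = 3.291678
risk-neutral PD = N(−d₂) = N(-3.291678) = 0.000498

PD=0.0005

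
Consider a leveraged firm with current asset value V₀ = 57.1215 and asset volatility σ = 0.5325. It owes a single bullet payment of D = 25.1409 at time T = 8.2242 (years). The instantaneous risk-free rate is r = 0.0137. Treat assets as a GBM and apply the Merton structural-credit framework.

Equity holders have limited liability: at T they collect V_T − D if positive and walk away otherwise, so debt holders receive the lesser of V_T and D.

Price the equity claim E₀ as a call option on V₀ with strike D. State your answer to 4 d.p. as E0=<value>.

d₁ = [ln(V₀/D) + (r + σ²/2)T] / (σ√T)
   = [ln(57.1215/25.1409) + (0.0137 + 0.5·0.5325²)·8.2242] / (0.5325·√8.2242)
   = [0.820685 + 1.278683] / 1.527096 = 1.374745
d₂ = d₁ − σ√T = 1.374745 − 1.527096 = -0.152352
N(d₁) = 0.915395,  N(d₂) = 0.439455,  e^(−rT) = 0.893444
E₀ = V₀·N(d₁) − D·e^(−rT)·N(d₂)
   = 57.1215·0.915395 − 25.1409·0.893444·0.439455 = 42.417690

E0=42.4177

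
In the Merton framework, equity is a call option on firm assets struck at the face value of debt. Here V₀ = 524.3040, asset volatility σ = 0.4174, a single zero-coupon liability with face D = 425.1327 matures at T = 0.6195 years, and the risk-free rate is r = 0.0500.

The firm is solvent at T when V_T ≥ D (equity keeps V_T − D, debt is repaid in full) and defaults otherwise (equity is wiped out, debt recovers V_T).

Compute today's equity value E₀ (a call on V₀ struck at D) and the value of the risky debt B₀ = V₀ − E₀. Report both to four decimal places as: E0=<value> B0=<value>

d₁ = [ln(V₀/D) + (r + σ²/2)T] / (σ√T)
   = [ln(524.3040/425.1327) + (0.0500 + 0.5·0.4174²)·0.6195] / (0.4174·√0.6195)
   = [0.209670 + 0.084940] / 0.328529 = 0.896759
d₂ = d₁ − σ√T = 0.896759 − 0.328529 = 0.568230
N(d₁) = 0.815076,  N(d₂) = 0.715061,  e^(−rT) = 0.969500
E₀ = V₀·N(d₁) − D·e^(−rT)·N(d₂)
   = 524.3040·0.815076 − 425.1327·0.969500·0.715061 = 132.623947
B₀ = V₀ − E₀ = 524.3040 − 132.623947 = 391.680053

E0=132.6239 B0=391.6801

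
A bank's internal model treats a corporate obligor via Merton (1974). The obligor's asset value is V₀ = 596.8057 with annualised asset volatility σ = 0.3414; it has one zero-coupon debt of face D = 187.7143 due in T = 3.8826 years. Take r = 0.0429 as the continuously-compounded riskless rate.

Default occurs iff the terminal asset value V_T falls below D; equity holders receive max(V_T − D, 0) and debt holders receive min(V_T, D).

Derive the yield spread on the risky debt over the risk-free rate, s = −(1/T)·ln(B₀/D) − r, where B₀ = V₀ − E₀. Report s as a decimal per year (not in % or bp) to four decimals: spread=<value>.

d₁ = [ln(V₀/D) + (r + σ²/2)T] / (σ√T)
   = [ln(596.8057/187.7143) + (0.0429 + 0.5·0.3414²)·3.8826] / (0.3414·√3.8826)
   = [1.156670 + 0.392830] / 0.672705 = 2.303386
d₂ = d₁ − σ√T = 2.303386 − 0.672705 = 1.630681
N(d₁) = 0.989371,  N(d₂) = 0.948521,  e^(−rT) = 0.846569
E₀ = V₀·N(d₁) − D·e^(−rT)·N(d₂)
   = 596.8057·0.989371 − 187.7143·0.846569·0.948521 = 439.730064
B₀ = V₀ − E₀ = 596.8057 − 439.730064 = 157.075636
spread = −(1/T)·ln(B₀/D) − r = −(1/3.8826)·ln(157.075636/187.7143) − 0.0429 = 0.00299545

spread=0.0030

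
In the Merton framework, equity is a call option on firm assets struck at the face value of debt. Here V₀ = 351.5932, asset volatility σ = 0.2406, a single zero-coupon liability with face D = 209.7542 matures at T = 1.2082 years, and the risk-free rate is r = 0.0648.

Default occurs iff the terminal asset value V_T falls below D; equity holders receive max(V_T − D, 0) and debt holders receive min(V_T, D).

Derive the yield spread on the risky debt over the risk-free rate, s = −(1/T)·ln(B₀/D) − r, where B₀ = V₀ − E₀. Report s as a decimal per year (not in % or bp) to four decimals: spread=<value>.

spread=0.0012

d₁ = [ln(V₀/D) + (r + σ²/2)T] / (σ√T)
   = [ln(351.5932/209.7542) + (0.0648 + 0.5·0.2406²)·1.2082] / (0.2406·√1.2082)
   = [0.516538 + 0.113262] / 0.264463 = 2.381430
d₂ = d₁ − σ√T = 2.381430 − 0.264463 = 2.116966
N(d₁) = 0.991377,  N(d₂) = 0.982869,  e^(−rT) = 0.924695
E₀ = V₀·N(d₁) − D·e^(−rT)·N(d₂)
   = 351.5932·0.991377 − 209.7542·0.924695·0.982869 = 157.925604
B₀ = V₀ − E₀ = 351.5932 − 157.925604 = 193.667596
spread = −(1/T)·ln(B₀/D) − r = −(1/1.2082)·ln(193.667596/209.7542) − 0.0648 = 0.00124296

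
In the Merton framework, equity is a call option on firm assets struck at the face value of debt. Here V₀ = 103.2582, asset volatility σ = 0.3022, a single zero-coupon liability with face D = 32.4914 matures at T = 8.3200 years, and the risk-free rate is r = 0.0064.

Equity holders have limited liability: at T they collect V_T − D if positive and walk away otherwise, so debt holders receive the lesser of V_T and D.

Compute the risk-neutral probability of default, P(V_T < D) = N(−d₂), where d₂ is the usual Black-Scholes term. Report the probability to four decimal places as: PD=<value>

d₁ = [ln(V₀/D) + (r + σ²/2)T] / (σ√T)
   = [ln(103.2582/32.4914) + (0.0064 + 0.5·0.3022²)·8.3200] / (0.3022·√8.3200)
   = [1.156257 + 0.433159] / 0.871678 = 1.823399
d₂ = d₁ − σ√T = 1.823399 − 0.871678 = 0.951720
risk-neutral PD = N(−d₂) = N(-0.951720) = 0.170619

PD=0.1706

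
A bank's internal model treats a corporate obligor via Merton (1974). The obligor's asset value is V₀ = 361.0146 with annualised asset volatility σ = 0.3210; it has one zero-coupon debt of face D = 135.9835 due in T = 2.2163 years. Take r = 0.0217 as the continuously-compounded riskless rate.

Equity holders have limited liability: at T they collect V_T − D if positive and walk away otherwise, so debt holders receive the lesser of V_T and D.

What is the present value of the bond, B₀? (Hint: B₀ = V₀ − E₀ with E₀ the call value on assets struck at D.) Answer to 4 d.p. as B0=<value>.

B0=129.0197

d₁ = [ln(V₀/D) + (r + σ²/2)T] / (σ√T)
   = [ln(361.0146/135.9835) + (0.0217 + 0.5·0.3210²)·2.2163] / (0.3210·√2.2163)
   = [0.976385 + 0.162279] / 0.477880 = 2.382737
d₂ = d₁ − σ√T = 2.382737 − 0.477880 = 1.904856
N(d₁) = 0.991408,  N(d₂) = 0.971601,  e^(−rT) = 0.953044
E₀ = V₀·N(d₁) − D·e^(−rT)·N(d₂)
   = 361.0146·0.991408 − 135.9835·0.953044·0.971601 = 231.994865
B₀ = V₀ − E₀ = 361.0146 − 231.994865 = 129.019735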